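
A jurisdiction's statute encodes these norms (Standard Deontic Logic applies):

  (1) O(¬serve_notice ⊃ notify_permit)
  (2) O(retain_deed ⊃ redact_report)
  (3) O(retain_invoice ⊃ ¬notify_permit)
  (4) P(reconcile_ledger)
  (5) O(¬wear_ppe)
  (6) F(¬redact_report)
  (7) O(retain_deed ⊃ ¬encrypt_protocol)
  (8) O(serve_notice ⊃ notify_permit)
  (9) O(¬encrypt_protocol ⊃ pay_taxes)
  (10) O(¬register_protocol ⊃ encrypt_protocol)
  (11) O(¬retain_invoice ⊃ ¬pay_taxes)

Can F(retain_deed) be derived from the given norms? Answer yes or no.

Yes

Premises 8 and 1 cover both cases: O(serve_notice ⊃ notify_permit) and O(¬serve_notice ⊃ notify_permit). Since serve_notice ∨ ¬serve_notice is a tautology, O(notify_permit) follows.
Premise 3 is O(retain_invoice ⊃ ¬notify_permit); contrapositively O(notify_permit ⊃ ¬retain_invoice). Since O(notify_permit) holds, K gives O(¬retain_invoice).
With premise 11, O(¬retain_invoice ⊃ ¬pay_taxes), the K-axiom yields O(¬pay_taxes).
Premise 9, O(¬encrypt_protocol ⊃ pay_taxes), contraposes to O(¬pay_taxes ⊃ encrypt_protocol); with O(¬pay_taxes) we get O(encrypt_protocol).
The contrapositive of premise 7 (O(retain_deed ⊃ ¬encrypt_protocol)) is O(encrypt_protocol ⊃ ¬retain_deed), and O(encrypt_protocol) is already established, so O(¬retain_deed).
Premises 2, 4, 5, 6, 10 do not contribute to this derivation.
So O(¬retain_deed) holds, i.e. F(retain_deed). The claim follows.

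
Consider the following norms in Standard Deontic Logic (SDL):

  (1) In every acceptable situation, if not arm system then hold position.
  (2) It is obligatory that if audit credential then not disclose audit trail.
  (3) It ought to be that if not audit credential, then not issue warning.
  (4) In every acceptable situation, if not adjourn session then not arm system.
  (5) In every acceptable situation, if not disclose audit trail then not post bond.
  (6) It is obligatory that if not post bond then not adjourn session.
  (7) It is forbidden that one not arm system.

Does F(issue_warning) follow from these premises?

Yes

Premise 7 is F(¬arm_system), i.e. O(arm_system).
Premise 4, O(¬adjourn_session → ¬arm_system), contraposes to O(arm_system → adjourn_session); with O(arm_system) we get O(adjourn_session).
The contrapositive of premise 6 (O(¬post_bond → ¬adjourn_session)) is O(adjourn_session → post_bond), and O(adjourn_session) is already established, so O(post_bond).
Premise 5 is O(¬disclose_audit_trail → ¬post_bond); contrapositively O(post_bond → disclose_audit_trail). Since O(post_bond) holds, K gives O(disclose_audit_trail).
Premise 2 is O(audit_credential → ¬disclose_audit_trail); contrapositively O(disclose_audit_trail → ¬audit_credential). Since O(disclose_audit_trail) holds, K gives O(¬audit_credential).
With premise 3, O(¬audit_credential → ¬issue_warning), the K-axiom yields O(¬issue_warning).
Premise 1 does not contribute to this derivation.
So O(¬issue_warning) holds, i.e. F(issue_warning). The claim follows.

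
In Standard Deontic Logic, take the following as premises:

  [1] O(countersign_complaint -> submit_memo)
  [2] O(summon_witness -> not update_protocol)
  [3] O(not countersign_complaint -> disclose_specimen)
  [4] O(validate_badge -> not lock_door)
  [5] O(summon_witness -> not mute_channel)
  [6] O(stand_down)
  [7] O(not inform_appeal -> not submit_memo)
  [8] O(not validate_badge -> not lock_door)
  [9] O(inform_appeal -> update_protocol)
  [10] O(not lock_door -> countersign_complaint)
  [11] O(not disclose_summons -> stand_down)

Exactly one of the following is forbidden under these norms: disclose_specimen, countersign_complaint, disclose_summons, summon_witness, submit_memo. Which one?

summon_witness

Premises 4 and 8 cover both cases: O(validate_badge -> not lock_door) and O(not validate_badge -> not lock_door). Since validate_badge ∨ not validate_badge is a tautology, O(not lock_door) follows.
Premise 10 is O(not lock_door -> countersign_complaint); since O(not lock_door), deontic closure gives O(countersign_complaint).
With premise 1, O(countersign_complaint -> submit_memo), the K-axiom yields O(submit_memo).
Premise 7, O(not inform_appeal -> not submit_memo), contraposes to O(submit_memo -> inform_appeal); with O(submit_memo) we get O(inform_appeal).
With premise 9, O(inform_appeal -> update_protocol), the K-axiom yields O(update_protocol).
The contrapositive of premise 2 (O(summon_witness -> not update_protocol)) is O(update_protocol -> not summon_witness), and O(update_protocol) is already established, so O(not summon_witness).
So O(not summon_witness) holds, i.e. summon_witness is forbidden. None of the other listed options is forbidden under the premises.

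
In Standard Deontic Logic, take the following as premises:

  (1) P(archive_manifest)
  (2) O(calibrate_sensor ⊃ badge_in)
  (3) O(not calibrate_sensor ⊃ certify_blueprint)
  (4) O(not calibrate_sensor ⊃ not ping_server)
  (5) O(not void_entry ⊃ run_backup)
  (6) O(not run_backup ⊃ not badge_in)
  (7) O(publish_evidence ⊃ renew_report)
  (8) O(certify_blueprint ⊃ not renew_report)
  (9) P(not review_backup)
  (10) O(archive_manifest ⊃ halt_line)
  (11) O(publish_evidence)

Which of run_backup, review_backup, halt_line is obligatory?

From premise 11 we have O(publish_evidence).
From O(publish_evidence) and premise 7, O(publish_evidence ⊃ renew_report), we obtain O(renew_report).
Premise 8 is O(certify_blueprint ⊃ not renew_report); contrapositively O(renew_report ⊃ not certify_blueprint). Since O(renew_report) holds, K gives O(not certify_blueprint).
Premise 3, O(not calibrate_sensor ⊃ certify_blueprint), contraposes to O(not certify_blueprint ⊃ calibrate_sensor); with O(not certify_blueprint) we get O(calibrate_sensor).
Applying K to premise 2 (O(calibrate_sensor ⊃ badge_in)) and O(calibrate_sensor) yields O(badge_in).
Premise 6 is O(not run_backup ⊃ not badge_in); contrapositively O(badge_in ⊃ run_backup). Since O(badge_in) holds, K gives O(run_backup).
So O(run_backup) holds — run_backup is obligatory. None of the other listed options is made obligatory by any chain of premises.

run_backup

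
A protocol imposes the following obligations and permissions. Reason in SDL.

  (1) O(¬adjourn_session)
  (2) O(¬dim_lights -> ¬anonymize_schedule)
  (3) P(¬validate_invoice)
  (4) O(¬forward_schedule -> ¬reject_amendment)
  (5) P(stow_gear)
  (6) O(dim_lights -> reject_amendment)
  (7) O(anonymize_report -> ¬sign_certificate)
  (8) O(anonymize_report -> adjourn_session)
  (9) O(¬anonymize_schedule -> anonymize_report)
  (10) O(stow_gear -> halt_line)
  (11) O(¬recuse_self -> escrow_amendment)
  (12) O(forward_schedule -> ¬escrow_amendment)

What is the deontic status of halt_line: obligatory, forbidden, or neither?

Premise 10 is O(stow_gear -> halt_line), but O(stow_gear) is not derivable from the premises (the permission P(stow_gear) asserts only ¬O(¬stow_gear), not O(stow_gear)), so it does not yield O(halt_line).
No premise or chain of K-axiom applications forces O(halt_line), and none forces O(¬halt_line). So halt_line is neither obligatory nor forbidden under these norms.

Neither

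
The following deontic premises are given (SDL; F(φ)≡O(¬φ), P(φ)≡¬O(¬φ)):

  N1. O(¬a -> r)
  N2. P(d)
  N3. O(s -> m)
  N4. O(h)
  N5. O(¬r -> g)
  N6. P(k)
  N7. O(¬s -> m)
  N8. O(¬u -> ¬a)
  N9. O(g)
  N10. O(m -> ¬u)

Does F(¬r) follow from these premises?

Yes

By case analysis on ¬s: premise 7 gives O(¬s -> m) and premise 3 gives O(s -> m), so O(m) either way.
With premise 10, O(m -> ¬u), the K-axiom yields O(¬u).
With premise 8, O(¬u -> ¬a), the K-axiom yields O(¬a).
From O(¬a) and premise 1, O(¬a -> r), we obtain O(r).
Premises 2, 4, 5, 6, 9 do not contribute to this derivation.
So O(r) holds, i.e. F(¬r). The claim follows.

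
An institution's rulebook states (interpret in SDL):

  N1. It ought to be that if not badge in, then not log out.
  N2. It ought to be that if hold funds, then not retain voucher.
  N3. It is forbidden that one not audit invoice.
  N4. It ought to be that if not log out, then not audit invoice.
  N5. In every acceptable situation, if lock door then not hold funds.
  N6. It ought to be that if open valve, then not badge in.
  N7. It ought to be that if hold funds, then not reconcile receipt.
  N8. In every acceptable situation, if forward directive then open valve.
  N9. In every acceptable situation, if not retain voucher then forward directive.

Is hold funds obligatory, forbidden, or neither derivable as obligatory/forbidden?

Forbidden

F(¬audit_invoice) at premise 3 means O(audit_invoice).
The contrapositive of premise 4 (O(¬log_out → ¬audit_invoice)) is O(audit_invoice → log_out), and O(audit_invoice) is already established, so O(log_out).
The contrapositive of premise 1 (O(¬badge_in → ¬log_out)) is O(log_out → badge_in), and O(log_out) is already established, so O(badge_in).
Premise 6, O(open_valve → ¬badge_in), contraposes to O(badge_in → ¬open_valve); with O(badge_in) we get O(¬open_valve).
Premise 8, O(forward_directive → open_valve), contraposes to O(¬open_valve → ¬forward_directive); with O(¬open_valve) we get O(¬forward_directive).
Premise 9, O(¬retain_voucher → forward_directive), contraposes to O(¬forward_directive → retain_voucher); with O(¬forward_directive) we get O(retain_voucher).
The contrapositive of premise 2 (O(hold_funds → ¬retain_voucher)) is O(retain_voucher → ¬hold_funds), and O(retain_voucher) is already established, so O(¬hold_funds).
Premises 5, 7 do not contribute to this derivation.
Thus O(¬hold_funds), which is F(hold_funds): hold_funds is forbidden.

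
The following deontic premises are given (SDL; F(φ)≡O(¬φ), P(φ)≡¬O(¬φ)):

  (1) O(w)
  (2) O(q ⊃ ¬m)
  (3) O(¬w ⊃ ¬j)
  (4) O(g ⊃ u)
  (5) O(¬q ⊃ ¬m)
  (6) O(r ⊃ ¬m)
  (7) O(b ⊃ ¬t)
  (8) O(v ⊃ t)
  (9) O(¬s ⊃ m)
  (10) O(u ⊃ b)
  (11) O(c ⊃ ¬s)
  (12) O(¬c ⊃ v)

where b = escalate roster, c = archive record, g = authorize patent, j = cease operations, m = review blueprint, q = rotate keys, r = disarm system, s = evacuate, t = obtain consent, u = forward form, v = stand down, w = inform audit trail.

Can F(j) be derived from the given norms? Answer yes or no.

Premise 3 is O(¬w ⊃ ¬j), but O(¬w) is not derivable from the premises, so it does not yield O(¬j).
No other premise forces O(¬j). An ideal world satisfying every premise can still have j true, so F(j) is not derivable.

No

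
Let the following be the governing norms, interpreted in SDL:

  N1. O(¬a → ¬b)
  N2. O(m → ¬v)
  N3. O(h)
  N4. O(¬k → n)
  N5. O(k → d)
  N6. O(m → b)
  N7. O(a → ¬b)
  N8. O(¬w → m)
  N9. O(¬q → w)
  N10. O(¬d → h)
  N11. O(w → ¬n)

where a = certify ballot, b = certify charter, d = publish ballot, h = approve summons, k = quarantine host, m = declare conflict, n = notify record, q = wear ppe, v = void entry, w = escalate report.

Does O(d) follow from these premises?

By case analysis on ¬a: premise 1 gives O(¬a → ¬b) and premise 7 gives O(a → ¬b), so O(¬b) either way.
The contrapositive of premise 6 (O(m → b)) is O(¬b → ¬m), and O(¬b) is already established, so O(¬m).
Premise 8 is O(¬w → m); contrapositively O(¬m → w). Since O(¬m) holds, K gives O(w).
With premise 11, O(w → ¬n), the K-axiom yields O(¬n).
Premise 4 is O(¬k → n); contrapositively O(¬n → k). Since O(¬n) holds, K gives O(k).
From O(k) and premise 5, O(k → d), we obtain O(d).
Premises 2, 3, 9, 10 do not contribute to this derivation.
So O(d) follows.

Yes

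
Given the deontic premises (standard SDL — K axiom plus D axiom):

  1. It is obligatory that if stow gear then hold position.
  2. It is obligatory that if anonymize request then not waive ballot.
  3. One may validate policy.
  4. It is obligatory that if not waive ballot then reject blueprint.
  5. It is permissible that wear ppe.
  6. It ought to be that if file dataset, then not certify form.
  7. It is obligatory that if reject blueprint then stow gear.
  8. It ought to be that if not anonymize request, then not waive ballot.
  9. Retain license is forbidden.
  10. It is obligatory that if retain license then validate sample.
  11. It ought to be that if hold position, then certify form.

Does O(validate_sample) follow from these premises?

No

Premise 10 is O(retain_license → validate_sample), but O(retain_license) is not derivable from the premises, so it does not yield O(validate_sample).
No other premise forces O(validate_sample). An ideal world satisfying every premise can still have validate_sample false, so O(validate_sample) is not derivable.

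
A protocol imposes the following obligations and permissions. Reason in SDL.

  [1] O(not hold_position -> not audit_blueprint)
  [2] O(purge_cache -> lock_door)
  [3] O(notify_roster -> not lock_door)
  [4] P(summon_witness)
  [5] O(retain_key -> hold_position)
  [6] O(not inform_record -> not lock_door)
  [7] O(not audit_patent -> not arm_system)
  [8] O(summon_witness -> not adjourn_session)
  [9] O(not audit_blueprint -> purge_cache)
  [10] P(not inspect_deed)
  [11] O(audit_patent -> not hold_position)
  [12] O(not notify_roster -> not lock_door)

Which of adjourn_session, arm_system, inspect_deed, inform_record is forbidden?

arm_system

By case analysis on not notify_roster: premise 12 gives O(not notify_roster -> not lock_door) and premise 3 gives O(notify_roster -> not lock_door), so O(not lock_door) either way.
The contrapositive of premise 2 (O(purge_cache -> lock_door)) is O(not lock_door -> not purge_cache), and O(not lock_door) is already established, so O(not purge_cache).
Premise 9, O(not audit_blueprint -> purge_cache), contraposes to O(not purge_cache -> audit_blueprint); with O(not purge_cache) we get O(audit_blueprint).
The contrapositive of premise 1 (O(not hold_position -> not audit_blueprint)) is O(audit_blueprint -> hold_position), and O(audit_blueprint) is already established, so O(hold_position).
Premise 11 is O(audit_patent -> not hold_position); contrapositively O(hold_position -> not audit_patent). Since O(hold_position) holds, K gives O(not audit_patent).
With premise 7, O(not audit_patent -> not arm_system), the K-axiom yields O(not arm_system).
So O(not arm_system) holds, i.e. arm_system is forbidden. None of the other listed options is forbidden under the premises.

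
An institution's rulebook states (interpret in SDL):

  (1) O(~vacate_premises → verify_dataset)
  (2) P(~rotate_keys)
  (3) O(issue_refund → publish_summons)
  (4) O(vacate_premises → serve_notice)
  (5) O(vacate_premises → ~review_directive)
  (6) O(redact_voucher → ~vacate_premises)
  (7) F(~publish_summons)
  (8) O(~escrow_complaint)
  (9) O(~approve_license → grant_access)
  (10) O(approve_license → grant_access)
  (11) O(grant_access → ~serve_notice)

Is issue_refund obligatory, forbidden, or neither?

Premise 3 is O(issue_refund → publish_summons); even if O(publish_summons) held, inferring O(issue_refund) would be affirming the consequent — invalid.
No premise or chain of K-axiom applications forces O(issue_refund), and none forces O(~issue_refund). So issue_refund is neither obligatory nor forbidden under these norms.

Neither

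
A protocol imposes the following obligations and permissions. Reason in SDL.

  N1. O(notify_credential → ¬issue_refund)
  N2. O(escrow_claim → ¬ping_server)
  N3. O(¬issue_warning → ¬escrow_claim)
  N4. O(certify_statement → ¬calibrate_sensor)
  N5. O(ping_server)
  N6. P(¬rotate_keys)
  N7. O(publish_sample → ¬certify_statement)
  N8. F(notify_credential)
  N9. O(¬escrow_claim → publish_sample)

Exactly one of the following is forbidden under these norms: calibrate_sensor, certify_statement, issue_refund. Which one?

certify_statement

Premise 5 gives O(ping_server).
Premise 2, O(escrow_claim → ¬ping_server), contraposes to O(ping_server → ¬escrow_claim); with O(ping_server) we get O(¬escrow_claim).
Applying K to premise 9 (O(¬escrow_claim → publish_sample)) and O(¬escrow_claim) yields O(publish_sample).
From O(publish_sample) and premise 7, O(publish_sample → ¬certify_statement), we obtain O(¬certify_statement).
So O(¬certify_statement) holds, i.e. certify_statement is forbidden. None of the other listed options is forbidden under the premises.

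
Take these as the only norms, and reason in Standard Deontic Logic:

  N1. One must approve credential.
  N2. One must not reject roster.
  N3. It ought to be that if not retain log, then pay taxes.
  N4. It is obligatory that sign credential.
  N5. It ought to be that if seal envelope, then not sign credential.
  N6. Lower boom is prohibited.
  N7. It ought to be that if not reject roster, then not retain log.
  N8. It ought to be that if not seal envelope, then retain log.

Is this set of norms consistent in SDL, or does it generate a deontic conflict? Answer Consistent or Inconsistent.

Premise 4 gives O(sign_credential).
Premise 5 is O(seal_envelope → ¬sign_credential); contrapositively O(sign_credential → ¬seal_envelope). Since O(sign_credential) holds, K gives O(¬seal_envelope).
With premise 8, O(¬seal_envelope → retain_log), the K-axiom yields O(retain_log).
The contrapositive of premise 7 (O(¬reject_roster → ¬retain_log)) is O(retain_log → reject_roster), and O(retain_log) is already established, so O(reject_roster).
However, F(reject_roster) at premise 2 amounts to O(¬reject_roster).
We now have both O(reject_roster) and O(¬reject_roster) — reject_roster is simultaneously obligatory and forbidden, violating the D-axiom.

Inconsistent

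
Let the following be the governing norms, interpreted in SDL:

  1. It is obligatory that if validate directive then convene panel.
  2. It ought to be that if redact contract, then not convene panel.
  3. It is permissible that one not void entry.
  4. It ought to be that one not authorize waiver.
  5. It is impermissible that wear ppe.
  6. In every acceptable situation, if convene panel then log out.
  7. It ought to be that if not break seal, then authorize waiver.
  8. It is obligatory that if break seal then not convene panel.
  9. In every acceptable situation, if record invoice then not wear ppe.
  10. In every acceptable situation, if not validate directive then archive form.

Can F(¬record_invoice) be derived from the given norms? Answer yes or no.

No

Premise 9 is O(record_invoice → ¬wear_ppe); even if O(¬wear_ppe) held, inferring O(record_invoice) would be affirming the consequent — invalid.
No other premise forces O(record_invoice). An ideal world satisfying every premise can still have ¬record_invoice true, so F(¬record_invoice) is not derivable.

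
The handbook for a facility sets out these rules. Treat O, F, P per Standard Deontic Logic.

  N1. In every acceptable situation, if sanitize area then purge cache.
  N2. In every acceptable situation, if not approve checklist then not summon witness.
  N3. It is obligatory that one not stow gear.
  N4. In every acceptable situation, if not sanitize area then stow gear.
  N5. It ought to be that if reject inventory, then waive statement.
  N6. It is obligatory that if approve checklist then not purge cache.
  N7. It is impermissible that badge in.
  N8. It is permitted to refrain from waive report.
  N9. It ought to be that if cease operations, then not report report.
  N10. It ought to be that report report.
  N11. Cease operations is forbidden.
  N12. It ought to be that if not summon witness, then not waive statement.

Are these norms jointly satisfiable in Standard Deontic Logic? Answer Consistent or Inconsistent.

Consistent

Premise 9 is O(cease_operations → ¬report_report), but O(cease_operations) is not derivable from the premises, so it does not yield O(¬report_report).
So O(¬report_report) is not derivable, and the apparent clash with O(report_report) does not arise.
A world satisfying every obligation exists (e.g. approve_checklist=false, badge_in=false, cease_operations=false, purge_cache=true, reject_inventory=false, report_report=true, sanitize_area=true, stow_gear=false, summon_witness=false, waive_report=false, waive_statement=false); no atom is both obligatory and forbidden, so the set is consistent.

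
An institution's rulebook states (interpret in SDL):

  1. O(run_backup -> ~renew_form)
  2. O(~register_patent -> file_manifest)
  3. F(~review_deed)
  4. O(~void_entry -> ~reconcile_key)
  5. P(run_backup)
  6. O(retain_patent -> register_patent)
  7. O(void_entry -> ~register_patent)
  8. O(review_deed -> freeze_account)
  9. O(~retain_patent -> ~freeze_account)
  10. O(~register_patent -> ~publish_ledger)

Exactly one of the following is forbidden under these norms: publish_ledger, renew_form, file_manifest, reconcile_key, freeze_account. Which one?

reconcile_key

Premise 3 is F(~review_deed), i.e. O(review_deed).
With premise 8, O(review_deed -> freeze_account), the K-axiom yields O(freeze_account).
The contrapositive of premise 9 (O(~retain_patent -> ~freeze_account)) is O(freeze_account -> retain_patent), and O(freeze_account) is already established, so O(retain_patent).
Applying K to premise 6 (O(retain_patent -> register_patent)) and O(retain_patent) yields O(register_patent).
Premise 7 is O(void_entry -> ~register_patent); contrapositively O(register_patent -> ~void_entry). Since O(register_patent) holds, K gives O(~void_entry).
Premise 4 is O(~void_entry -> ~reconcile_key); since O(~void_entry), deontic closure gives O(~reconcile_key).
So O(~reconcile_key) holds, i.e. reconcile_key is forbidden. None of the other listed options is forbidden under the premises.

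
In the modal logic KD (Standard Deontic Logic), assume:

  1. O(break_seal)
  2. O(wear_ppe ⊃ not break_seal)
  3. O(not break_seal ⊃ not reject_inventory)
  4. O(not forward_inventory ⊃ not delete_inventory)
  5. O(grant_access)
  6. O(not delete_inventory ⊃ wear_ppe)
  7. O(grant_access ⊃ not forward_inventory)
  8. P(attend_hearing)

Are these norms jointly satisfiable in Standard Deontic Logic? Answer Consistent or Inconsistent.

Inconsistent

From premise 1 we have O(break_seal).
Premise 2 is O(wear_ppe ⊃ not break_seal); contrapositively O(break_seal ⊃ not wear_ppe). Since O(break_seal) holds, K gives O(not wear_ppe).
The contrapositive of premise 6 (O(not delete_inventory ⊃ wear_ppe)) is O(not wear_ppe ⊃ delete_inventory), and O(not wear_ppe) is already established, so O(delete_inventory).
The contrapositive of premise 4 (O(not forward_inventory ⊃ not delete_inventory)) is O(delete_inventory ⊃ forward_inventory), and O(delete_inventory) is already established, so O(forward_inventory).
Premise 7, O(grant_access ⊃ not forward_inventory), contraposes to O(forward_inventory ⊃ not grant_access); with O(forward_inventory) we get O(not grant_access).
But premise 5 directly asserts O(grant_access).
We now have both O(not grant_access) and O(grant_access) — grant_access is simultaneously obligatory and forbidden, violating the D-axiom.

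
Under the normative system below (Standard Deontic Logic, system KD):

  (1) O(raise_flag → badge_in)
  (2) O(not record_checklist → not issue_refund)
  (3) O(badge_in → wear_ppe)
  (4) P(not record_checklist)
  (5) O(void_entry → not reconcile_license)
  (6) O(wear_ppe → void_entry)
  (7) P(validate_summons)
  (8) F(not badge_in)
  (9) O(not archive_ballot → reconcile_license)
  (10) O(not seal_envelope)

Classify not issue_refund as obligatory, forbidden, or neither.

Neither

Premise 2 is O(not record_checklist → not issue_refund), but O(not record_checklist) is not derivable from the premises (the permission P(not record_checklist) asserts only not O(record_checklist), not O(not record_checklist)), so it does not yield O(not issue_refund).
No premise or chain of K-axiom applications forces O(not issue_refund), and none forces O(issue_refund). So not issue_refund is neither obligatory nor forbidden under these norms.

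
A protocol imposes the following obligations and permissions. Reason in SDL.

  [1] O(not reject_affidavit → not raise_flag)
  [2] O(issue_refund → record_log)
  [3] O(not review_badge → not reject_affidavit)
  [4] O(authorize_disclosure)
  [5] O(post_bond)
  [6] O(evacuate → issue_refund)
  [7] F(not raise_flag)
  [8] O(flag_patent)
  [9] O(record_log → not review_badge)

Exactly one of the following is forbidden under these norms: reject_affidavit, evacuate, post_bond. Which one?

evacuate

F(not raise_flag) at premise 7 means O(raise_flag).
The contrapositive of premise 1 (O(not reject_affidavit → not raise_flag)) is O(raise_flag → reject_affidavit), and O(raise_flag) is already established, so O(reject_affidavit).
Premise 3 is O(not review_badge → not reject_affidavit); contrapositively O(reject_affidavit → review_badge). Since O(reject_affidavit) holds, K gives O(review_badge).
Premise 9, O(record_log → not review_badge), contraposes to O(review_badge → not record_log); with O(review_badge) we get O(not record_log).
Premise 2, O(issue_refund → record_log), contraposes to O(not record_log → not issue_refund); with O(not record_log) we get O(not issue_refund).
The contrapositive of premise 6 (O(evacuate → issue_refund)) is O(not issue_refund → not evacuate), and O(not issue_refund) is already established, so O(not evacuate).
So O(not evacuate) holds, i.e. evacuate is forbidden. None of the other listed options is forbidden under the premises.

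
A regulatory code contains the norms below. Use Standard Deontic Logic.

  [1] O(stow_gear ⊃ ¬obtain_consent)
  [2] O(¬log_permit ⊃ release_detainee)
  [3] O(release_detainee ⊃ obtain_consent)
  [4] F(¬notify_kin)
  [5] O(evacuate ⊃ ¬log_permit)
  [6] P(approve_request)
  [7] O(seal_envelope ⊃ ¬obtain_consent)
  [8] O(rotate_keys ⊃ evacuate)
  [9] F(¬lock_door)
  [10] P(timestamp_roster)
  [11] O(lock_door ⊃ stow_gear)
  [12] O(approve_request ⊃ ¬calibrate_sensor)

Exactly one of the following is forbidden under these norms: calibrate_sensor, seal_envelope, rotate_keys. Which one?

Premise 9 is F(¬lock_door), i.e. O(lock_door).
Applying K to premise 11 (O(lock_door ⊃ stow_gear)) and O(lock_door) yields O(stow_gear).
With premise 1, O(stow_gear ⊃ ¬obtain_consent), the K-axiom yields O(¬obtain_consent).
Premise 3, O(release_detainee ⊃ obtain_consent), contraposes to O(¬obtain_consent ⊃ ¬release_detainee); with O(¬obtain_consent) we get O(¬release_detainee).
The contrapositive of premise 2 (O(¬log_permit ⊃ release_detainee)) is O(¬release_detainee ⊃ log_permit), and O(¬release_detainee) is already established, so O(log_permit).
Premise 5, O(evacuate ⊃ ¬log_permit), contraposes to O(log_permit ⊃ ¬evacuate); with O(log_permit) we get O(¬evacuate).
The contrapositive of premise 8 (O(rotate_keys ⊃ evacuate)) is O(¬evacuate ⊃ ¬rotate_keys), and O(¬evacuate) is already established, so O(¬rotate_keys).
So O(¬rotate_keys) holds, i.e. rotate_keys is forbidden. None of the other listed options is forbidden under the premises.

rotate_keys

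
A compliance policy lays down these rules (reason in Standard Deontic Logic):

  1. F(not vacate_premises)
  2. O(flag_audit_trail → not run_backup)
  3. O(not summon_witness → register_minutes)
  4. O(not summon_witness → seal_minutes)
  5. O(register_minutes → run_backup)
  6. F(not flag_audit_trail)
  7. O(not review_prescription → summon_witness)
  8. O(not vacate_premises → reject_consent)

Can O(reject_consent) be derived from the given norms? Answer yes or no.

Premise 8 is O(not vacate_premises → reject_consent), but O(not vacate_premises) is not derivable from the premises, so it does not yield O(reject_consent).
No other premise forces O(reject_consent). An ideal world satisfying every premise can still have reject_consent false, so O(reject_consent) is not derivable.

No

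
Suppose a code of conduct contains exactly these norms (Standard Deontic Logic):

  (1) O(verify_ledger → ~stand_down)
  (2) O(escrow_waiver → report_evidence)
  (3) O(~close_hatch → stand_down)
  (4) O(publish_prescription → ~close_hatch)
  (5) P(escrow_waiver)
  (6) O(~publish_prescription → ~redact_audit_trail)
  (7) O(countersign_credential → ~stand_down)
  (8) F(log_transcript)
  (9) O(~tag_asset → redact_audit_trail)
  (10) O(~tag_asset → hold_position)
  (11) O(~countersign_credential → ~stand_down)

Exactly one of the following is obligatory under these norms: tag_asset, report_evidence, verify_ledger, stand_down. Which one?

Premises 11 and 7 cover both cases: O(~countersign_credential → ~stand_down) and O(countersign_credential → ~stand_down). Since ~countersign_credential ∨ countersign_credential is a tautology, O(~stand_down) follows.
Premise 3, O(~close_hatch → stand_down), contraposes to O(~stand_down → close_hatch); with O(~stand_down) we get O(close_hatch).
Premise 4, O(publish_prescription → ~close_hatch), contraposes to O(close_hatch → ~publish_prescription); with O(close_hatch) we get O(~publish_prescription).
With premise 6, O(~publish_prescription → ~redact_audit_trail), the K-axiom yields O(~redact_audit_trail).
Premise 9 is O(~tag_asset → redact_audit_trail); contrapositively O(~redact_audit_trail → tag_asset). Since O(~redact_audit_trail) holds, K gives O(tag_asset).
So O(tag_asset) holds — tag_asset is obligatory. None of the other listed options is made obligatory by any chain of premises.

tag_asset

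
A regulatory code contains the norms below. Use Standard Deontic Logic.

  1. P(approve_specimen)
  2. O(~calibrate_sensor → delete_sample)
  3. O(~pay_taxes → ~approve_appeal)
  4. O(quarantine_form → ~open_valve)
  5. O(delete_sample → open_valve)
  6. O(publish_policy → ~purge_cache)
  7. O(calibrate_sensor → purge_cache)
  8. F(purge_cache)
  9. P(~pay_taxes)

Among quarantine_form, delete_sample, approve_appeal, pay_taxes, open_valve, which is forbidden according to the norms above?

quarantine_form

Premise 8 is F(purge_cache), i.e. O(~purge_cache).
Premise 7 is O(calibrate_sensor → purge_cache); contrapositively O(~purge_cache → ~calibrate_sensor). Since O(~purge_cache) holds, K gives O(~calibrate_sensor).
Applying K to premise 2 (O(~calibrate_sensor → delete_sample)) and O(~calibrate_sensor) yields O(delete_sample).
Premise 5 is O(delete_sample → open_valve); since O(delete_sample), deontic closure gives O(open_valve).
Premise 4 is O(quarantine_form → ~open_valve); contrapositively O(open_valve → ~quarantine_form). Since O(open_valve) holds, K gives O(~quarantine_form).
So O(~quarantine_form) holds, i.e. quarantine_form is forbidden. None of the other listed options is forbidden under the premises.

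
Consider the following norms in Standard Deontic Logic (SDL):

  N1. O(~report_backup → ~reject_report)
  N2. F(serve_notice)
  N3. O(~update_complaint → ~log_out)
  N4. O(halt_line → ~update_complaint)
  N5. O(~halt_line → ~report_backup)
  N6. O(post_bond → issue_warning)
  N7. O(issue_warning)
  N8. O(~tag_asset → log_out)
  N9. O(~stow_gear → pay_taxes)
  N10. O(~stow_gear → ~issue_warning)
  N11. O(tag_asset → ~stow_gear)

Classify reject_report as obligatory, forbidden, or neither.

Forbidden

Premise 7 states O(issue_warning) outright.
Premise 10 is O(~stow_gear → ~issue_warning); contrapositively O(issue_warning → stow_gear). Since O(issue_warning) holds, K gives O(stow_gear).
Premise 11, O(tag_asset → ~stow_gear), contraposes to O(stow_gear → ~tag_asset); with O(stow_gear) we get O(~tag_asset).
With premise 8, O(~tag_asset → log_out), the K-axiom yields O(log_out).
Premise 3, O(~update_complaint → ~log_out), contraposes to O(log_out → update_complaint); with O(log_out) we get O(update_complaint).
Premise 4, O(halt_line → ~update_complaint), contraposes to O(update_complaint → ~halt_line); with O(update_complaint) we get O(~halt_line).
Applying K to premise 5 (O(~halt_line → ~report_backup)) and O(~halt_line) yields O(~report_backup).
From O(~report_backup) and premise 1, O(~report_backup → ~reject_report), we obtain O(~reject_report).
Premises 2, 6, 9 do not contribute to this derivation.
Thus O(~reject_report), which is F(reject_report): reject_report is forbidden.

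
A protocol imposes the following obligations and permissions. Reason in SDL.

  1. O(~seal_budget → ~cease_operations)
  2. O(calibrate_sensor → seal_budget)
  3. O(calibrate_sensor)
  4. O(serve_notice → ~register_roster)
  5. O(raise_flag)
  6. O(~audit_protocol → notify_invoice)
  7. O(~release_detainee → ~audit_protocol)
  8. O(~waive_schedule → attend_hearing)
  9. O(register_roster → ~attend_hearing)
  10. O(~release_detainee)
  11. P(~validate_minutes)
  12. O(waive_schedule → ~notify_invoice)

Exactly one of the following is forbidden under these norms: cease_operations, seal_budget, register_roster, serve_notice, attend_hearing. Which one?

register_roster

Premise 10 states O(~release_detainee) outright.
Premise 7 is O(~release_detainee → ~audit_protocol); since O(~release_detainee), deontic closure gives O(~audit_protocol).
Premise 6 is O(~audit_protocol → notify_invoice); since O(~audit_protocol), deontic closure gives O(notify_invoice).
Premise 12, O(waive_schedule → ~notify_invoice), contraposes to O(notify_invoice → ~waive_schedule); with O(notify_invoice) we get O(~waive_schedule).
With premise 8, O(~waive_schedule → attend_hearing), the K-axiom yields O(attend_hearing).
Premise 9, O(register_roster → ~attend_hearing), contraposes to O(attend_hearing → ~register_roster); with O(attend_hearing) we get O(~register_roster).
So O(~register_roster) holds, i.e. register_roster is forbidden. None of the other listed options is forbidden under the premises.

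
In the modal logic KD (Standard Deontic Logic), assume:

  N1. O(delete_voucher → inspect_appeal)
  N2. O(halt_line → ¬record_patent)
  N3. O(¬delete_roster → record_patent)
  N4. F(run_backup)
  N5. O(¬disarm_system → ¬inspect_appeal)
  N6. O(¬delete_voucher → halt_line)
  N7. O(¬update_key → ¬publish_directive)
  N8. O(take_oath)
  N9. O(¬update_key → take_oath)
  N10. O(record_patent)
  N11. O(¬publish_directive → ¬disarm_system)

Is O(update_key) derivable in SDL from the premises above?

Yes

Premise 10 gives O(record_patent).
Premise 2, O(halt_line → ¬record_patent), contraposes to O(record_patent → ¬halt_line); with O(record_patent) we get O(¬halt_line).
Premise 6 is O(¬delete_voucher → halt_line); contrapositively O(¬halt_line → delete_voucher). Since O(¬halt_line) holds, K gives O(delete_voucher).
Applying K to premise 1 (O(delete_voucher → inspect_appeal)) and O(delete_voucher) yields O(inspect_appeal).
Premise 5 is O(¬disarm_system → ¬inspect_appeal); contrapositively O(inspect_appeal → disarm_system). Since O(inspect_appeal) holds, K gives O(disarm_system).
The contrapositive of premise 11 (O(¬publish_directive → ¬disarm_system)) is O(disarm_system → publish_directive), and O(disarm_system) is already established, so O(publish_directive).
Premise 7 is O(¬update_key → ¬publish_directive); contrapositively O(publish_directive → update_key). Since O(publish_directive) holds, K gives O(update_key).
Premises 3, 4, 8, 9 do not contribute to this derivation.
So O(update_key) follows.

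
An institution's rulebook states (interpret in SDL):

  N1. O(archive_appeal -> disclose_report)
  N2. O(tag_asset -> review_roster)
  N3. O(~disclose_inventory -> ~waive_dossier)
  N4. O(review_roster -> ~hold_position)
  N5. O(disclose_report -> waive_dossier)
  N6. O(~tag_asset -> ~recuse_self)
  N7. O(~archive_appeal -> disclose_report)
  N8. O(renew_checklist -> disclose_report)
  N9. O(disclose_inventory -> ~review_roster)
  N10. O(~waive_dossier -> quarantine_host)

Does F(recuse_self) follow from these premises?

Premises 7 and 1 are O(~archive_appeal -> disclose_report) and O(archive_appeal -> disclose_report); every ideal world satisfies ~archive_appeal or archive_appeal, so in either case disclose_report holds — hence O(disclose_report).
From O(disclose_report) and premise 5, O(disclose_report -> waive_dossier), we obtain O(waive_dossier).
Premise 3, O(~disclose_inventory -> ~waive_dossier), contraposes to O(waive_dossier -> disclose_inventory); with O(waive_dossier) we get O(disclose_inventory).
From O(disclose_inventory) and premise 9, O(disclose_inventory -> ~review_roster), we obtain O(~review_roster).
The contrapositive of premise 2 (O(tag_asset -> review_roster)) is O(~review_roster -> ~tag_asset), and O(~review_roster) is already established, so O(~tag_asset).
With premise 6, O(~tag_asset -> ~recuse_self), the K-axiom yields O(~recuse_self).
Premises 4, 8, 10 do not contribute to this derivation.
So O(~recuse_self) holds, i.e. F(recuse_self). The claim follows.

Yes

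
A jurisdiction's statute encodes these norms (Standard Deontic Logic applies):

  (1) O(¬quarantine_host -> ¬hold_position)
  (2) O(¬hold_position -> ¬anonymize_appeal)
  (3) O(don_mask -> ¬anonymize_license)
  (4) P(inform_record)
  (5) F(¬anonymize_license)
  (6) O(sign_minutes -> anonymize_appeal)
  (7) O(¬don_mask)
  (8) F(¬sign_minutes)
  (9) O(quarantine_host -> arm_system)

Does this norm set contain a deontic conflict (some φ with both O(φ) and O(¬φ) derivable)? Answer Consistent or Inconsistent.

Premise 3 is O(don_mask -> ¬anonymize_license), but O(don_mask) is not derivable from the premises, so it does not yield O(¬anonymize_license).
So O(¬anonymize_license) is not derivable, and the apparent clash with O(anonymize_license) does not arise.
A world satisfying every obligation exists (e.g. anonymize_appeal=true, anonymize_license=true, arm_system=true, don_mask=false, hold_position=true, inform_record=false, quarantine_host=true, sign_minutes=true); no atom is both obligatory and forbidden, so the set is consistent.

Consistent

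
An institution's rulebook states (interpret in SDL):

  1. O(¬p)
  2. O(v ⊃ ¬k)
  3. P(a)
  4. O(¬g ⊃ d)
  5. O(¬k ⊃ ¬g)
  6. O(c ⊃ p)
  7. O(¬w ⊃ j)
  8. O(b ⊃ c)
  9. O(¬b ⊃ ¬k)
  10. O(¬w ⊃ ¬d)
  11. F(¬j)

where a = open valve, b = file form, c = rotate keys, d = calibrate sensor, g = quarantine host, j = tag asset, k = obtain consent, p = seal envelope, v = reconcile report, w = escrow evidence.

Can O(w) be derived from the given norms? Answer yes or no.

Yes

From premise 1 we have O(¬p).
The contrapositive of premise 6 (O(c ⊃ p)) is O(¬p ⊃ ¬c), and O(¬p) is already established, so O(¬c).
Premise 8 is O(b ⊃ c); contrapositively O(¬c ⊃ ¬b). Since O(¬c) holds, K gives O(¬b).
Applying K to premise 9 (O(¬b ⊃ ¬k)) and O(¬b) yields O(¬k).
Premise 5 is O(¬k ⊃ ¬g); since O(¬k), deontic closure gives O(¬g).
With premise 4, O(¬g ⊃ d), the K-axiom yields O(d).
The contrapositive of premise 10 (O(¬w ⊃ ¬d)) is O(d ⊃ w), and O(d) is already established, so O(w).
Premises 2, 3, 7, 11 do not contribute to this derivation.
So O(w) follows.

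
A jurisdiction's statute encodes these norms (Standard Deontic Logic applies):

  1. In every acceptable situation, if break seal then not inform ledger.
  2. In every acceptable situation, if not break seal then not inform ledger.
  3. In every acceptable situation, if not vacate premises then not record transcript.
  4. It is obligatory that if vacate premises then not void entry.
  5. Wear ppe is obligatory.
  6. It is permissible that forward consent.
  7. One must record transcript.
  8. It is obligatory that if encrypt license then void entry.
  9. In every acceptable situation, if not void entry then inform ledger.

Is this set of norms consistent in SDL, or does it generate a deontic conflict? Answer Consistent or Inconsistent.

Inconsistent

By case analysis on ¬break_seal: premise 2 gives O(¬break_seal → ¬inform_ledger) and premise 1 gives O(break_seal → ¬inform_ledger), so O(¬inform_ledger) either way.
The contrapositive of premise 9 (O(¬void_entry → inform_ledger)) is O(¬inform_ledger → void_entry), and O(¬inform_ledger) is already established, so O(void_entry).
Premise 4 is O(vacate_premises → ¬void_entry); contrapositively O(void_entry → ¬vacate_premises). Since O(void_entry) holds, K gives O(¬vacate_premises).
With premise 3, O(¬vacate_premises → ¬record_transcript), the K-axiom yields O(¬record_transcript).
But premise 7 directly asserts O(record_transcript).
We now have both O(¬record_transcript) and O(record_transcript) — record_transcript is simultaneously obligatory and forbidden, violating the D-axiom.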